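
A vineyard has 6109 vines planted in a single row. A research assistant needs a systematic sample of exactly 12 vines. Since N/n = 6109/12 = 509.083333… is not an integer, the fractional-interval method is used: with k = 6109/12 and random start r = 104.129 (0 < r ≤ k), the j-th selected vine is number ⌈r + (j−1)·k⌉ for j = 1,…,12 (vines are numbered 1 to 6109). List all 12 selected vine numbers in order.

j=1: r + 0k = 104.129 → ⌈·⌉ = 105
j=2: r + 1k = 613.212333… → ⌈·⌉ = 614
j=3: r + 2k = 1122.295666… → ⌈·⌉ = 1123
j=4: r + 3k = 1631.379 → ⌈·⌉ = 1632
j=5: r + 4k = 2140.462333… → ⌈·⌉ = 2141
j=6: r + 5k = 2649.545666… → ⌈·⌉ = 2650
j=7: r + 6k = 3158.629 → ⌈·⌉ = 3159
j=8: r + 7k = 3667.712333… → ⌈·⌉ = 3668
j=9: r + 8k = 4176.795666… → ⌈·⌉ = 4177
j=10: r + 9k = 4685.879 → ⌈·⌉ = 4686
j=11: r + 10k = 5194.962333… → ⌈·⌉ = 5195
j=12: r + 11k = 5704.045666… → ⌈·⌉ = 5705

105, 614, 1123, 1632, 2141, 2650, 3159, 3668, 4177, 4686, 5195, 5705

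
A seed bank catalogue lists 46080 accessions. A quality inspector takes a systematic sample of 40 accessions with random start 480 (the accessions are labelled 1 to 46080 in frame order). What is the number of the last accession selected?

45408

k = 46080/40 = 1152
40th selection = r + (40−1)·k = 480 + 39×1152 = 480 + 44928 = 45408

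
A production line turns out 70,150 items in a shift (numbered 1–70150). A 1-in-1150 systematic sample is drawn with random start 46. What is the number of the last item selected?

k = 1150
61st selection = r + (61−1)·k = 46 + 60×1150 = 46 + 69000 = 69046

69046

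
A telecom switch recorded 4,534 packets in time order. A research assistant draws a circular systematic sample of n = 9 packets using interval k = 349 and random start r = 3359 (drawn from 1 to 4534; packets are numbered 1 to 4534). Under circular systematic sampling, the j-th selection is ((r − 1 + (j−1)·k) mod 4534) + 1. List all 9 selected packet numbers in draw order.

Selection 1: 3359
Selection 2: 3359 + 349 = 3708
Selection 3: 3708 + 349 = 4057
Selection 4: 4057 + 349 = 4406
Selection 5: 4406 + 349 = 4755 → 4755 − 4534 = 221
Selection 6: 221 + 349 = 570
Selection 7: 570 + 349 = 919
Selection 8: 919 + 349 = 1268
Selection 9: 1268 + 349 = 1617

3359, 3708, 4057, 4406, 221, 570, 919, 1268, 1617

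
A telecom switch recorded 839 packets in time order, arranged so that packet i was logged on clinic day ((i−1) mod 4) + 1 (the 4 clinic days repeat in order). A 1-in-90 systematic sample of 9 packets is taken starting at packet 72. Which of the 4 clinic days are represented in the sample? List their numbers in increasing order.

2, 4

Consecutive selections differ by k = 90, so their clinic day numbers differ by 90 mod 4 = 2.
gcd(90, 4) = 2, so the sample visits 4/2 = 2 distinct residues mod 4.
Start 72 is clinic day 4; the clinic days hit are 2, 4.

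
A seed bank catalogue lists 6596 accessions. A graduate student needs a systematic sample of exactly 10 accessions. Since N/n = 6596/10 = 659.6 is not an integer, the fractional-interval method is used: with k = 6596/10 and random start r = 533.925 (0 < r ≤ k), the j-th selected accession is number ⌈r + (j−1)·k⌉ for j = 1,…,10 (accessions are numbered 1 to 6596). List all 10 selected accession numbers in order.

j=1: r + 0k = 533.925 → ⌈·⌉ = 534
j=2: r + 1k = 1193.525 → ⌈·⌉ = 1194
j=3: r + 2k = 1853.125 → ⌈·⌉ = 1854
j=4: r + 3k = 2512.725 → ⌈·⌉ = 2513
j=5: r + 4k = 3172.325 → ⌈·⌉ = 3173
j=6: r + 5k = 3831.925 → ⌈·⌉ = 3832
j=7: r + 6k = 4491.525 → ⌈·⌉ = 4492
j=8: r + 7k = 5151.125 → ⌈·⌉ = 5152
j=9: r + 8k = 5810.725 → ⌈·⌉ = 5811
j=10: r + 9k = 6470.325 → ⌈·⌉ = 6471

534, 1194, 1854, 2513, 3173, 3832, 4492, 5152, 5811, 6471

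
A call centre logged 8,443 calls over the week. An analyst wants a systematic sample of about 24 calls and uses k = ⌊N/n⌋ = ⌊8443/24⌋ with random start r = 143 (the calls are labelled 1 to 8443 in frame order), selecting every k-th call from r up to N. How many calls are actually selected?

24

k = ⌊8443/24⌋ = 351
Achieved size = ⌊(8443 − 143)/351⌋ + 1 = ⌊8300/351⌋ + 1 = 23 + 1 = 24
(last selection: 143 + 23×351 = 8216 ≤ 8443; next would be 8567 > 8443)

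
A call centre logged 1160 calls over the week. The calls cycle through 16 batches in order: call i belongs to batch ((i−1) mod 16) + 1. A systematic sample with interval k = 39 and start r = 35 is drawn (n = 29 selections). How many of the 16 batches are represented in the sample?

Consecutive selections differ by k = 39, so their batch numbers differ by 39 mod 16 = 7.
gcd(39, 16) = 1, so the sample visits 16/1 = 16 distinct residues mod 16.
Start 35 is batch 3; the batches hit are 1, 2, 3, 4, 5, 6, 7, 8, 9, 10, 11, 12, 13, 14, 15, 16.

16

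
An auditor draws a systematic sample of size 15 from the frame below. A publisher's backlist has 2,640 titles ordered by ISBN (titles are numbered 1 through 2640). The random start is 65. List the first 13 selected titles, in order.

k = N/n = 2640/15 = 176
title 1: 65
title 2: 65 + 176 = 241
title 3: 241 + 176 = 417
title 4: 417 + 176 = 593
title 5: 593 + 176 = 769
title 6: 769 + 176 = 945
title 7: 945 + 176 = 1121
title 8: 1121 + 176 = 1297
title 9: 1297 + 176 = 1473
title 10: 1473 + 176 = 1649
title 11: 1649 + 176 = 1825
title 12: 1825 + 176 = 2001
title 13: 2001 + 176 = 2177

65, 241, 417, 593, 769, 945, 1121, 1297, 1473, 1649, 1825, 2001, 2177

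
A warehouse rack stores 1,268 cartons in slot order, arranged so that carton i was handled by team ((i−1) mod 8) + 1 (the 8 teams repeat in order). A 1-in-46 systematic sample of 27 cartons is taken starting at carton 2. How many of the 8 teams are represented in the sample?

4

Consecutive selections differ by k = 46, so their team numbers differ by 46 mod 8 = 6.
gcd(46, 8) = 2, so the sample visits 8/2 = 4 distinct residues mod 8.
Start 2 is team 2; the teams hit are 2, 4, 6, 8.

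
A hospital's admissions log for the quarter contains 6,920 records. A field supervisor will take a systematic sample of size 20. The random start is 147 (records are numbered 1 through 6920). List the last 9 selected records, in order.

3953, 4299, 4645, 4991, 5337, 5683, 6029, 6375, 6721

k = N/n = 6920/20 = 346
12th selection = 147 + 11×346 = 3953
13th: 3953 + 346 = 4299
14th: 4299 + 346 = 4645
15th: 4645 + 346 = 4991
16th: 4991 + 346 = 5337
17th: 5337 + 346 = 5683
18th: 5683 + 346 = 6029
19th: 6029 + 346 = 6375
20th: 6375 + 346 = 6721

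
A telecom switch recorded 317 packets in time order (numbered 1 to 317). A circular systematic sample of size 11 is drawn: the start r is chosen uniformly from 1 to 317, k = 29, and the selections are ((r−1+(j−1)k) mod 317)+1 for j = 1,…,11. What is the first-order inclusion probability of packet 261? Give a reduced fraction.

For each position j, as r ranges over 1…317 the j-th selection hits every packet exactly once, so packet 261 is selected for exactly 11 of the 317 starts.
Inclusion probability = 11/317.

11/317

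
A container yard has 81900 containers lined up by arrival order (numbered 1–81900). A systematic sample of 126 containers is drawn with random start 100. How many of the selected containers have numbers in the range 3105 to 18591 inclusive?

k = 81900/126 = 650
First selection ≥ 3105: 100 + ⌈(3105−100)/650⌉·650 = 100 + 5×650 = 3350
Last selection ≤ 18591: 100 + ⌊(18591−100)/650⌋·650 = 100 + 28×650 = 18300
Count = 28 − 5 + 1 = 24

24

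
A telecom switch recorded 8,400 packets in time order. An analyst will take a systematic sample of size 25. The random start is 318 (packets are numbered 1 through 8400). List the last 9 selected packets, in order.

5694, 6030, 6366, 6702, 7038, 7374, 7710, 8046, 8382

k = N/n = 8400/25 = 336
17th selection = 318 + 16×336 = 5694
18th: 5694 + 336 = 6030
19th: 6030 + 336 = 6366
20th: 6366 + 336 = 6702
21st: 6702 + 336 = 7038
22nd: 7038 + 336 = 7374
23rd: 7374 + 336 = 7710
24th: 7710 + 336 = 8046
25th: 8046 + 336 = 8382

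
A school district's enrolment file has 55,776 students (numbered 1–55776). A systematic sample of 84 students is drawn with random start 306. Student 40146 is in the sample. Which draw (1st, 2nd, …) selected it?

61

k = 55776/84 = 664
position = (40146 − 306)/664 + 1 = 39840/664 + 1 = 60 + 1 = 61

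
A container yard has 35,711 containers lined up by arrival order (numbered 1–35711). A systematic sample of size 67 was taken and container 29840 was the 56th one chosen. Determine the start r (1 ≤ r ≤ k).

k = 35711/67 = 533
r = 29840 − (56−1)×533 = 29840 − 29315 = 525

525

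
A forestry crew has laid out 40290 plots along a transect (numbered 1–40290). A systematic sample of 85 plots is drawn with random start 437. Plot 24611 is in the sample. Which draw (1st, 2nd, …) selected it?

k = 40290/85 = 474
position = (24611 − 437)/474 + 1 = 24174/474 + 1 = 51 + 1 = 52

52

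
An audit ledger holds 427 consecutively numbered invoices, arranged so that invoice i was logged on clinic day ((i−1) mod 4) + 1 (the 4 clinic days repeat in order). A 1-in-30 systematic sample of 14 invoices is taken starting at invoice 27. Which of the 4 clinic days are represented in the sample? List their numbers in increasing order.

Consecutive selections differ by k = 30, so their clinic day numbers differ by 30 mod 4 = 2.
gcd(30, 4) = 2, so the sample visits 4/2 = 2 distinct residues mod 4.
Start 27 is clinic day 3; the clinic days hit are 1, 3.

1, 3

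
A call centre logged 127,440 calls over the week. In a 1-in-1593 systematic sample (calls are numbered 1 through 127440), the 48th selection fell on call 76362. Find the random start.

k = 1593
r = 76362 − (48−1)×1593 = 76362 − 74871 = 1491

1491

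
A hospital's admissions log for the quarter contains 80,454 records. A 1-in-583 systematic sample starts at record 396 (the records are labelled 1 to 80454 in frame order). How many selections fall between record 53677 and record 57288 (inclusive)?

k = 583
First selection ≥ 53677: 396 + ⌈(53677−396)/583⌉·583 = 396 + 92×583 = 54032
Last selection ≤ 57288: 396 + ⌊(57288−396)/583⌋·583 = 396 + 97×583 = 56947
Count = 97 − 92 + 1 = 6

6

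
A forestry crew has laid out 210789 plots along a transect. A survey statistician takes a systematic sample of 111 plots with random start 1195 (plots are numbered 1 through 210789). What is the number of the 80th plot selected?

k = 210789/111 = 1899
80th selection = r + (80−1)·k = 1195 + 79×1899 = 1195 + 150021 = 151216

151216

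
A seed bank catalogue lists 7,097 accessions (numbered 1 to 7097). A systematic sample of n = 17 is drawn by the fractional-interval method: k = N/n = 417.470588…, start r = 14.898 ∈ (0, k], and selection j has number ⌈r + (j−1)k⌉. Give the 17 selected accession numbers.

j=1: r + 0k = 14.898 → ⌈·⌉ = 15
j=2: r + 1k = 432.368588… → ⌈·⌉ = 433
j=3: r + 2k = 849.839176… → ⌈·⌉ = 850
j=4: r + 3k = 1267.309764… → ⌈·⌉ = 1268
j=5: r + 4k = 1684.780352… → ⌈·⌉ = 1685
j=6: r + 5k = 2102.250941… → ⌈·⌉ = 2103
j=7: r + 6k = 2519.721529… → ⌈·⌉ = 2520
j=8: r + 7k = 2937.192117… → ⌈·⌉ = 2938
j=9: r + 8k = 3354.662705… → ⌈·⌉ = 3355
j=10: r + 9k = 3772.133294… → ⌈·⌉ = 3773
j=11: r + 10k = 4189.603882… → ⌈·⌉ = 4190
j=12: r + 11k = 4607.074470… → ⌈·⌉ = 4608
j=13: r + 12k = 5024.545058… → ⌈·⌉ = 5025
j=14: r + 13k = 5442.015647… → ⌈·⌉ = 5443
j=15: r + 14k = 5859.486235… → ⌈·⌉ = 5860
j=16: r + 15k = 6276.956823… → ⌈·⌉ = 6277
j=17: r + 16k = 6694.427411… → ⌈·⌉ = 6695

15, 433, 850, 1268, 1685, 2103, 2520, 2938, 3355, 3773, 4190, 4608, 5025, 5443, 5860, 6277, 6695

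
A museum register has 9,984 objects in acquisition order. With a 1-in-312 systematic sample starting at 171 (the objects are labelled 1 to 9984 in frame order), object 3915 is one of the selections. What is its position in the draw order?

k = 312
position = (3915 − 171)/312 + 1 = 3744/312 + 1 = 12 + 1 = 13

13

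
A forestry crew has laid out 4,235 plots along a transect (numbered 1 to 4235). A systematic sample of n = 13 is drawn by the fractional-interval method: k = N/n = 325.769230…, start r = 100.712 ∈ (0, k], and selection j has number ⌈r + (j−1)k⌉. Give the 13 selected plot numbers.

101, 427, 753, 1079, 1404, 1730, 2056, 2382, 2707, 3033, 3359, 3685, 4010

j=1: r + 0k = 100.712 → ⌈·⌉ = 101
j=2: r + 1k = 426.481230… → ⌈·⌉ = 427
j=3: r + 2k = 752.250461… → ⌈·⌉ = 753
j=4: r + 3k = 1078.019692… → ⌈·⌉ = 1079
j=5: r + 4k = 1403.788923… → ⌈·⌉ = 1404
j=6: r + 5k = 1729.558153… → ⌈·⌉ = 1730
j=7: r + 6k = 2055.327384… → ⌈·⌉ = 2056
j=8: r + 7k = 2381.096615… → ⌈·⌉ = 2382
j=9: r + 8k = 2706.865846… → ⌈·⌉ = 2707
j=10: r + 9k = 3032.635076… → ⌈·⌉ = 3033
j=11: r + 10k = 3358.404307… → ⌈·⌉ = 3359
j=12: r + 11k = 3684.173538… → ⌈·⌉ = 3685
j=13: r + 12k = 4009.942769… → ⌈·⌉ = 4010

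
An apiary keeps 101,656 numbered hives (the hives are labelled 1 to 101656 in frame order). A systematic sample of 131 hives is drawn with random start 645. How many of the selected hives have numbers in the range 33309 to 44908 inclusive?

15

k = 101656/131 = 776
First selection ≥ 33309: 645 + ⌈(33309−645)/776⌉·776 = 645 + 43×776 = 34013
Last selection ≤ 44908: 645 + ⌊(44908−645)/776⌋·776 = 645 + 57×776 = 44877
Count = 57 − 43 + 1 = 15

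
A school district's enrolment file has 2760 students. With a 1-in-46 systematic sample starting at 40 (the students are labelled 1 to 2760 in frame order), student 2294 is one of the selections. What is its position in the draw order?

k = 46
position = (2294 − 40)/46 + 1 = 2254/46 + 1 = 49 + 1 = 50

50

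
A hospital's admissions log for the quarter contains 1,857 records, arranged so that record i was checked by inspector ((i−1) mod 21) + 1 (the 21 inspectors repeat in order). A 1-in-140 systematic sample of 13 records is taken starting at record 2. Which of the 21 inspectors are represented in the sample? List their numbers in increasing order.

Consecutive selections differ by k = 140, so their inspector numbers differ by 140 mod 21 = 14.
gcd(140, 21) = 7, so the sample visits 21/7 = 3 distinct residues mod 21.
Start 2 is inspector 2; the inspectors hit are 2, 9, 16.

2, 9, 16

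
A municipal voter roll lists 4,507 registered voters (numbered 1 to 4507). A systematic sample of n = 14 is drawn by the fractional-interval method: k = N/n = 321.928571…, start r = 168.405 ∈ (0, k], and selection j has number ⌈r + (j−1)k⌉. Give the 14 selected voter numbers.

j=1: r + 0k = 168.405 → ⌈·⌉ = 169
j=2: r + 1k = 490.333571… → ⌈·⌉ = 491
j=3: r + 2k = 812.262142… → ⌈·⌉ = 813
j=4: r + 3k = 1134.190714… → ⌈·⌉ = 1135
j=5: r + 4k = 1456.119285… → ⌈·⌉ = 1457
j=6: r + 5k = 1778.047857… → ⌈·⌉ = 1779
j=7: r + 6k = 2099.976428… → ⌈·⌉ = 2100
j=8: r + 7k = 2421.905 → ⌈·⌉ = 2422
j=9: r + 8k = 2743.833571… → ⌈·⌉ = 2744
j=10: r + 9k = 3065.762142… → ⌈·⌉ = 3066
j=11: r + 10k = 3387.690714… → ⌈·⌉ = 3388
j=12: r + 11k = 3709.619285… → ⌈·⌉ = 3710
j=13: r + 12k = 4031.547857… → ⌈·⌉ = 4032
j=14: r + 13k = 4353.476428… → ⌈·⌉ = 4354

169, 491, 813, 1135, 1457, 1779, 2100, 2422, 2744, 3066, 3388, 3710, 4032, 4354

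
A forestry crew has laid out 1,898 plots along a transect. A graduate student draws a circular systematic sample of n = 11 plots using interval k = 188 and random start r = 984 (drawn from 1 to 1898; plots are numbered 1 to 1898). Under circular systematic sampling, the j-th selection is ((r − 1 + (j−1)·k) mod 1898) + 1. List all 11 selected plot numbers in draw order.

Selection 1: 984
Selection 2: 984 + 188 = 1172
Selection 3: 1172 + 188 = 1360
Selection 4: 1360 + 188 = 1548
Selection 5: 1548 + 188 = 1736
Selection 6: 1736 + 188 = 1924 → 1924 − 1898 = 26
Selection 7: 26 + 188 = 214
Selection 8: 214 + 188 = 402
Selection 9: 402 + 188 = 590
Selection 10: 590 + 188 = 778
Selection 11: 778 + 188 = 966

984, 1172, 1360, 1548, 1736, 26, 214, 402, 590, 778, 966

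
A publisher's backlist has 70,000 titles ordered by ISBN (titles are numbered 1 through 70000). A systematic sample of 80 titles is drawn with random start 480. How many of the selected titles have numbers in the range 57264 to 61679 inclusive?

5

k = 70000/80 = 875
First selection ≥ 57264: 480 + ⌈(57264−480)/875⌉·875 = 480 + 65×875 = 57355
Last selection ≤ 61679: 480 + ⌊(61679−480)/875⌋·875 = 480 + 69×875 = 60855
Count = 69 − 65 + 1 = 5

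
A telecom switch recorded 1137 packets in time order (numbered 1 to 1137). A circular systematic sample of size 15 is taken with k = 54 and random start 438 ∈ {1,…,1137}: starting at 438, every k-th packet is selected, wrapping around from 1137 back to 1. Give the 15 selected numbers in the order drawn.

438, 492, 546, 600, 654, 708, 762, 816, 870, 924, 978, 1032, 1086, 3, 57

Selection 1: 438
Selection 2: 438 + 54 = 492
Selection 3: 492 + 54 = 546
Selection 4: 546 + 54 = 600
Selection 5: 600 + 54 = 654
Selection 6: 654 + 54 = 708
Selection 7: 708 + 54 = 762
Selection 8: 762 + 54 = 816
Selection 9: 816 + 54 = 870
Selection 10: 870 + 54 = 924
Selection 11: 924 + 54 = 978
Selection 12: 978 + 54 = 1032
Selection 13: 1032 + 54 = 1086
Selection 14: 1086 + 54 = 1140 → 1140 − 1137 = 3
Selection 15: 3 + 54 = 57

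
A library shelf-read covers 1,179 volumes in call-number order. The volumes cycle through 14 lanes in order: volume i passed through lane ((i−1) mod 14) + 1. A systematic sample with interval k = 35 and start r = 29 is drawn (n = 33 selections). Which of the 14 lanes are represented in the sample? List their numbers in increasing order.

Consecutive selections differ by k = 35, so their lane numbers differ by 35 mod 14 = 7.
gcd(35, 14) = 7, so the sample visits 14/7 = 2 distinct residues mod 14.
Start 29 is lane 1; the lanes hit are 1, 8.

1, 8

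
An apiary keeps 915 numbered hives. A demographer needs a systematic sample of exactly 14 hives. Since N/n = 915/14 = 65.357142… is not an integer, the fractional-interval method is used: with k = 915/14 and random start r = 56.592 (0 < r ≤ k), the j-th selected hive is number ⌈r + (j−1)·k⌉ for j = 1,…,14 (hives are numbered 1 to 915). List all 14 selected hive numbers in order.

57, 122, 188, 253, 319, 384, 449, 515, 580, 645, 711, 776, 841, 907

j=1: r + 0k = 56.592 → ⌈·⌉ = 57
j=2: r + 1k = 121.949142… → ⌈·⌉ = 122
j=3: r + 2k = 187.306285… → ⌈·⌉ = 188
j=4: r + 3k = 252.663428… → ⌈·⌉ = 253
j=5: r + 4k = 318.020571… → ⌈·⌉ = 319
j=6: r + 5k = 383.377714… → ⌈·⌉ = 384
j=7: r + 6k = 448.734857… → ⌈·⌉ = 449
j=8: r + 7k = 514.092 → ⌈·⌉ = 515
j=9: r + 8k = 579.449142… → ⌈·⌉ = 580
j=10: r + 9k = 644.806285… → ⌈·⌉ = 645
j=11: r + 10k = 710.163428… → ⌈·⌉ = 711
j=12: r + 11k = 775.520571… → ⌈·⌉ = 776
j=13: r + 12k = 840.877714… → ⌈·⌉ = 841
j=14: r + 13k = 906.234857… → ⌈·⌉ = 907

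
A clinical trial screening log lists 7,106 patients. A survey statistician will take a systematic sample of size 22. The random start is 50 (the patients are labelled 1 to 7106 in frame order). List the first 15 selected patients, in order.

50, 373, 696, 1019, 1342, 1665, 1988, 2311, 2634, 2957, 3280, 3603, 3926, 4249, 4572

k = N/n = 7106/22 = 323
patient 1: 50
patient 2: 50 + 323 = 373
patient 3: 373 + 323 = 696
patient 4: 696 + 323 = 1019
patient 5: 1019 + 323 = 1342
patient 6: 1342 + 323 = 1665
patient 7: 1665 + 323 = 1988
patient 8: 1988 + 323 = 2311
patient 9: 2311 + 323 = 2634
patient 10: 2634 + 323 = 2957
patient 11: 2957 + 323 = 3280
patient 12: 3280 + 323 = 3603
patient 13: 3603 + 323 = 3926
patient 14: 3926 + 323 = 4249
patient 15: 4249 + 323 = 4572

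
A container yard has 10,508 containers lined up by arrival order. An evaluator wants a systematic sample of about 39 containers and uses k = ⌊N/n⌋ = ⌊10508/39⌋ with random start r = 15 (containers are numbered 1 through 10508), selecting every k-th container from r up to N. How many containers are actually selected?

40

k = ⌊10508/39⌋ = 269
Achieved size = ⌊(10508 − 15)/269⌋ + 1 = ⌊10493/269⌋ + 1 = 39 + 1 = 40
(last selection: 15 + 39×269 = 10506 ≤ 10508; next would be 10775 > 10508)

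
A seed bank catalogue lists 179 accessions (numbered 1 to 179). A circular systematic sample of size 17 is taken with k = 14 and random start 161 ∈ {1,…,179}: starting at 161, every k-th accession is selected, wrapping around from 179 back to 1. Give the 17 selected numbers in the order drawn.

Selection 1: 161
Selection 2: 161 + 14 = 175
Selection 3: 175 + 14 = 189 → 189 − 179 = 10
Selection 4: 10 + 14 = 24
Selection 5: 24 + 14 = 38
Selection 6: 38 + 14 = 52
Selection 7: 52 + 14 = 66
Selection 8: 66 + 14 = 80
Selection 9: 80 + 14 = 94
Selection 10: 94 + 14 = 108
Selection 11: 108 + 14 = 122
Selection 12: 122 + 14 = 136
Selection 13: 136 + 14 = 150
Selection 14: 150 + 14 = 164
Selection 15: 164 + 14 = 178
Selection 16: 178 + 14 = 192 → 192 − 179 = 13
Selection 17: 13 + 14 = 27

161, 175, 10, 24, 38, 52, 66, 80, 94, 108, 122, 136, 150, 164, 178, 13, 27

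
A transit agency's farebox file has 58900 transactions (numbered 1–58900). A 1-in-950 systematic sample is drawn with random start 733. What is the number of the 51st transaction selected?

48233

k = 950
51st selection = r + (51−1)·k = 733 + 50×950 = 733 + 47500 = 48233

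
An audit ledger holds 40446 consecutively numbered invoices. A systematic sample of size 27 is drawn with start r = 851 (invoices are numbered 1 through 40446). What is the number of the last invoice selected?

k = 40446/27 = 1498
27th selection = r + (27−1)·k = 851 + 26×1498 = 851 + 38948 = 39799

39799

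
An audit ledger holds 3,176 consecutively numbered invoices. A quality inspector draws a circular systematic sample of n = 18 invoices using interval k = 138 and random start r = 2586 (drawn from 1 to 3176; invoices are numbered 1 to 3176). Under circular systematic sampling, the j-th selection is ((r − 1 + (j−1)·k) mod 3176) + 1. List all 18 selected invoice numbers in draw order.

Selection 1: 2586
Selection 2: 2586 + 138 = 2724
Selection 3: 2724 + 138 = 2862
Selection 4: 2862 + 138 = 3000
Selection 5: 3000 + 138 = 3138
Selection 6: 3138 + 138 = 3276 → 3276 − 3176 = 100
Selection 7: 100 + 138 = 238
Selection 8: 238 + 138 = 376
Selection 9: 376 + 138 = 514
Selection 10: 514 + 138 = 652
Selection 11: 652 + 138 = 790
Selection 12: 790 + 138 = 928
Selection 13: 928 + 138 = 1066
Selection 14: 1066 + 138 = 1204
Selection 15: 1204 + 138 = 1342
Selection 16: 1342 + 138 = 1480
Selection 17: 1480 + 138 = 1618
Selection 18: 1618 + 138 = 1756

2586, 2724, 2862, 3000, 3138, 100, 238, 376, 514, 652, 790, 928, 1066, 1204, 1342, 1480, 1618, 1756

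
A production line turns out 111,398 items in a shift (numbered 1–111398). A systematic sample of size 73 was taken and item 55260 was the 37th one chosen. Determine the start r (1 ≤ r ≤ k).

k = 111398/73 = 1526
r = 55260 − (37−1)×1526 = 55260 − 54936 = 324

324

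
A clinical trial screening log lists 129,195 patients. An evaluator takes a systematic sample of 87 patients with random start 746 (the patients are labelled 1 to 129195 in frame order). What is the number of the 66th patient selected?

97271

k = 129195/87 = 1485
66th selection = r + (66−1)·k = 746 + 65×1485 = 746 + 96525 = 97271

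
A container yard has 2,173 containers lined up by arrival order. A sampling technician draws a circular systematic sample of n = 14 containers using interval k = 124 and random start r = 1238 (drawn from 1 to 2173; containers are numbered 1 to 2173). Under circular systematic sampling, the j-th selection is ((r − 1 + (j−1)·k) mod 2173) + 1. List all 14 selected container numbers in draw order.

Selection 1: 1238
Selection 2: 1238 + 124 = 1362
Selection 3: 1362 + 124 = 1486
Selection 4: 1486 + 124 = 1610
Selection 5: 1610 + 124 = 1734
Selection 6: 1734 + 124 = 1858
Selection 7: 1858 + 124 = 1982
Selection 8: 1982 + 124 = 2106
Selection 9: 2106 + 124 = 2230 → 2230 − 2173 = 57
Selection 10: 57 + 124 = 181
Selection 11: 181 + 124 = 305
Selection 12: 305 + 124 = 429
Selection 13: 429 + 124 = 553
Selection 14: 553 + 124 = 677

1238, 1362, 1486, 1610, 1734, 1858, 1982, 2106, 57, 181, 305, 429, 553, 677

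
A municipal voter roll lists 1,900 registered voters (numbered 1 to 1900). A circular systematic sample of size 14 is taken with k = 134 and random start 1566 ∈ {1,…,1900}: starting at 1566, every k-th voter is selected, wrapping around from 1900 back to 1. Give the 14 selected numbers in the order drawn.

Selection 1: 1566
Selection 2: 1566 + 134 = 1700
Selection 3: 1700 + 134 = 1834
Selection 4: 1834 + 134 = 1968 → 1968 − 1900 = 68
Selection 5: 68 + 134 = 202
Selection 6: 202 + 134 = 336
Selection 7: 336 + 134 = 470
Selection 8: 470 + 134 = 604
Selection 9: 604 + 134 = 738
Selection 10: 738 + 134 = 872
Selection 11: 872 + 134 = 1006
Selection 12: 1006 + 134 = 1140
Selection 13: 1140 + 134 = 1274
Selection 14: 1274 + 134 = 1408

1566, 1700, 1834, 68, 202, 336, 470, 604, 738, 872, 1006, 1140, 1274, 1408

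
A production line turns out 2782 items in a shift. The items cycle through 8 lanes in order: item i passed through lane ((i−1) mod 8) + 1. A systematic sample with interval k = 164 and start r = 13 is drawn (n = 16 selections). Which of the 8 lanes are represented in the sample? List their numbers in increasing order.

Consecutive selections differ by k = 164, so their lane numbers differ by 164 mod 8 = 4.
gcd(164, 8) = 4, so the sample visits 8/4 = 2 distinct residues mod 8.
Start 13 is lane 5; the lanes hit are 1, 5.

1, 5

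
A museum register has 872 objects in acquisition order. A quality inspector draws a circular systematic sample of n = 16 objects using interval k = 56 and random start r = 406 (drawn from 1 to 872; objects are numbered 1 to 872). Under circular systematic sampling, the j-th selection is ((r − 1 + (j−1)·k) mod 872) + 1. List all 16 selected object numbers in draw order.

406, 462, 518, 574, 630, 686, 742, 798, 854, 38, 94, 150, 206, 262, 318, 374

Selection 1: 406
Selection 2: 406 + 56 = 462
Selection 3: 462 + 56 = 518
Selection 4: 518 + 56 = 574
Selection 5: 574 + 56 = 630
Selection 6: 630 + 56 = 686
Selection 7: 686 + 56 = 742
Selection 8: 742 + 56 = 798
Selection 9: 798 + 56 = 854
Selection 10: 854 + 56 = 910 → 910 − 872 = 38
Selection 11: 38 + 56 = 94
Selection 12: 94 + 56 = 150
Selection 13: 150 + 56 = 206
Selection 14: 206 + 56 = 262
Selection 15: 262 + 56 = 318
Selection 16: 318 + 56 = 374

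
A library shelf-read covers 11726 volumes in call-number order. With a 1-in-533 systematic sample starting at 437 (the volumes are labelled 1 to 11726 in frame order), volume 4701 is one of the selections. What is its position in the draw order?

9

k = 533
position = (4701 − 437)/533 + 1 = 4264/533 + 1 = 8 + 1 = 9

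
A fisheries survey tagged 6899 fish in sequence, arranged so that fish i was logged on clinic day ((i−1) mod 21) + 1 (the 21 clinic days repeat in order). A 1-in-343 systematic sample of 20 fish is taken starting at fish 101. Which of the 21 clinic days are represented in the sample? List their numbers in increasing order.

3, 10, 17

Consecutive selections differ by k = 343, so their clinic day numbers differ by 343 mod 21 = 7.
gcd(343, 21) = 7, so the sample visits 21/7 = 3 distinct residues mod 21.
Start 101 is clinic day 17; the clinic days hit are 3, 10, 17.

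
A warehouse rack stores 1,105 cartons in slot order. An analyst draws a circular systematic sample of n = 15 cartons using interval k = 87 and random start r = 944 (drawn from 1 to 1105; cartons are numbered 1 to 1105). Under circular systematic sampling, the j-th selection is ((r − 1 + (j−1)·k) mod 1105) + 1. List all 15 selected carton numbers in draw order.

944, 1031, 13, 100, 187, 274, 361, 448, 535, 622, 709, 796, 883, 970, 1057

Selection 1: 944
Selection 2: 944 + 87 = 1031
Selection 3: 1031 + 87 = 1118 → 1118 − 1105 = 13
Selection 4: 13 + 87 = 100
Selection 5: 100 + 87 = 187
Selection 6: 187 + 87 = 274
Selection 7: 274 + 87 = 361
Selection 8: 361 + 87 = 448
Selection 9: 448 + 87 = 535
Selection 10: 535 + 87 = 622
Selection 11: 622 + 87 = 709
Selection 12: 709 + 87 = 796
Selection 13: 796 + 87 = 883
Selection 14: 883 + 87 = 970
Selection 15: 970 + 87 = 1057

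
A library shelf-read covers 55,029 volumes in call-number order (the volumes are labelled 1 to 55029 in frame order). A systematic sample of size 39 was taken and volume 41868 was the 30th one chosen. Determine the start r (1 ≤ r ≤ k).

949

k = 55029/39 = 1411
r = 41868 − (30−1)×1411 = 41868 − 40919 = 949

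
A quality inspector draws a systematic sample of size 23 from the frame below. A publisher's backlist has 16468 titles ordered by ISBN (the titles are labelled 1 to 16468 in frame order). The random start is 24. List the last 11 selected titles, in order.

8616, 9332, 10048, 10764, 11480, 12196, 12912, 13628, 14344, 15060, 15776

k = N/n = 16468/23 = 716
13th selection = 24 + 12×716 = 8616
14th: 8616 + 716 = 9332
15th: 9332 + 716 = 10048
16th: 10048 + 716 = 10764
17th: 10764 + 716 = 11480
18th: 11480 + 716 = 12196
19th: 12196 + 716 = 12912
20th: 12912 + 716 = 13628
21st: 13628 + 716 = 14344
22nd: 14344 + 716 = 15060
23rd: 15060 + 716 = 15776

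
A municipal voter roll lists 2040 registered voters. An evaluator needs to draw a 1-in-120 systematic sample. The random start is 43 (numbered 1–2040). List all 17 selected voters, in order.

voter 1: 43
voter 2: 43 + 120 = 163
voter 3: 163 + 120 = 283
voter 4: 283 + 120 = 403
voter 5: 403 + 120 = 523
voter 6: 523 + 120 = 643
voter 7: 643 + 120 = 763
voter 8: 763 + 120 = 883
voter 9: 883 + 120 = 1003
voter 10: 1003 + 120 = 1123
voter 11: 1123 + 120 = 1243
voter 12: 1243 + 120 = 1363
voter 13: 1363 + 120 = 1483
voter 14: 1483 + 120 = 1603
voter 15: 1603 + 120 = 1723
voter 16: 1723 + 120 = 1843
voter 17: 1843 + 120 = 1963

43, 163, 283, 403, 523, 643, 763, 883, 1003, 1123, 1243, 1363, 1483, 1603, 1723, 1843, 1963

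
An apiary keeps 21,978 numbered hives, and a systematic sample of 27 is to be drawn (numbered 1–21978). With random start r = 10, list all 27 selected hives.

k = N/n = 21978/27 = 814
hive 1: 10
hive 2: 10 + 814 = 824
hive 3: 824 + 814 = 1638
hive 4: 1638 + 814 = 2452
hive 5: 2452 + 814 = 3266
hive 6: 3266 + 814 = 4080
hive 7: 4080 + 814 = 4894
hive 8: 4894 + 814 = 5708
hive 9: 5708 + 814 = 6522
hive 10: 6522 + 814 = 7336
hive 11: 7336 + 814 = 8150
hive 12: 8150 + 814 = 8964
hive 13: 8964 + 814 = 9778
hive 14: 9778 + 814 = 10592
hive 15: 10592 + 814 = 11406
hive 16: 11406 + 814 = 12220
hive 17: 12220 + 814 = 13034
hive 18: 13034 + 814 = 13848
hive 19: 13848 + 814 = 14662
hive 20: 14662 + 814 = 15476
hive 21: 15476 + 814 = 16290
hive 22: 16290 + 814 = 17104
hive 23: 17104 + 814 = 17918
hive 24: 17918 + 814 = 18732
hive 25: 18732 + 814 = 19546
hive 26: 19546 + 814 = 20360
hive 27: 20360 + 814 = 21174

10, 824, 1638, 2452, 3266, 4080, 4894, 5708, 6522, 7336, 8150, 8964, 9778, 10592, 11406, 12220, 13034, 13848, 14662, 15476, 16290, 17104, 17918, 18732, 19546, 20360, 21174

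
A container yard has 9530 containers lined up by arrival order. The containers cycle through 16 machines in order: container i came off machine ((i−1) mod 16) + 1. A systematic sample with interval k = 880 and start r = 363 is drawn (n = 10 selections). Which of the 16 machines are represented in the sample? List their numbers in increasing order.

Consecutive selections differ by k = 880, so their machine numbers differ by 880 mod 16 = 0.
gcd(880, 16) = 16, so the sample visits 16/16 = 1 distinct residues mod 16.
Start 363 is machine 11; the machines hit are 11.

11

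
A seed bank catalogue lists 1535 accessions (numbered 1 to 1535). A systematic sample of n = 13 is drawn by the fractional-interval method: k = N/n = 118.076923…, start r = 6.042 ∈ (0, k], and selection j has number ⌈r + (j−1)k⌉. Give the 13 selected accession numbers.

j=1: r + 0k = 6.042 → ⌈·⌉ = 7
j=2: r + 1k = 124.118923… → ⌈·⌉ = 125
j=3: r + 2k = 242.195846… → ⌈·⌉ = 243
j=4: r + 3k = 360.272769… → ⌈·⌉ = 361
j=5: r + 4k = 478.349692… → ⌈·⌉ = 479
j=6: r + 5k = 596.426615… → ⌈·⌉ = 597
j=7: r + 6k = 714.503538… → ⌈·⌉ = 715
j=8: r + 7k = 832.580461… → ⌈·⌉ = 833
j=9: r + 8k = 950.657384… → ⌈·⌉ = 951
j=10: r + 9k = 1068.734307… → ⌈·⌉ = 1069
j=11: r + 10k = 1186.811230… → ⌈·⌉ = 1187
j=12: r + 11k = 1304.888153… → ⌈·⌉ = 1305
j=13: r + 12k = 1422.965076… → ⌈·⌉ = 1423

7, 125, 243, 361, 479, 597, 715, 833, 951, 1069, 1187, 1305, 1423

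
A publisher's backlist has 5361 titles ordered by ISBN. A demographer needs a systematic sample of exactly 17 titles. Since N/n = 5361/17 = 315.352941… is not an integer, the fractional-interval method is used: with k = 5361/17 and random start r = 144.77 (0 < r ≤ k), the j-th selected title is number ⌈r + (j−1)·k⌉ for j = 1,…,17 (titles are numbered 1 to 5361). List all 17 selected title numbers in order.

j=1: r + 0k = 144.77 → ⌈·⌉ = 145
j=2: r + 1k = 460.122941… → ⌈·⌉ = 461
j=3: r + 2k = 775.475882… → ⌈·⌉ = 776
j=4: r + 3k = 1090.828823… → ⌈·⌉ = 1091
j=5: r + 4k = 1406.181764… → ⌈·⌉ = 1407
j=6: r + 5k = 1721.534705… → ⌈·⌉ = 1722
j=7: r + 6k = 2036.887647… → ⌈·⌉ = 2037
j=8: r + 7k = 2352.240588… → ⌈·⌉ = 2353
j=9: r + 8k = 2667.593529… → ⌈·⌉ = 2668
j=10: r + 9k = 2982.946470… → ⌈·⌉ = 2983
j=11: r + 10k = 3298.299411… → ⌈·⌉ = 3299
j=12: r + 11k = 3613.652352… → ⌈·⌉ = 3614
j=13: r + 12k = 3929.005294… → ⌈·⌉ = 3930
j=14: r + 13k = 4244.358235… → ⌈·⌉ = 4245
j=15: r + 14k = 4559.711176… → ⌈·⌉ = 4560
j=16: r + 15k = 4875.064117… → ⌈·⌉ = 4876
j=17: r + 16k = 5190.417058… → ⌈·⌉ = 5191

145, 461, 776, 1091, 1407, 1722, 2037, 2353, 2668, 2983, 3299, 3614, 3930, 4245, 4560, 4876, 5191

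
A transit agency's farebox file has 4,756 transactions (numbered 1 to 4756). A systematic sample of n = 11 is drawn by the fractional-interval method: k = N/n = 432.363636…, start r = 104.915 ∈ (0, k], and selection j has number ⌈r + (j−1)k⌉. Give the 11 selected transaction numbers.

105, 538, 970, 1403, 1835, 2267, 2700, 3132, 3564, 3997, 4429

j=1: r + 0k = 104.915 → ⌈·⌉ = 105
j=2: r + 1k = 537.278636… → ⌈·⌉ = 538
j=3: r + 2k = 969.642272… → ⌈·⌉ = 970
j=4: r + 3k = 1402.005909… → ⌈·⌉ = 1403
j=5: r + 4k = 1834.369545… → ⌈·⌉ = 1835
j=6: r + 5k = 2266.733181… → ⌈·⌉ = 2267
j=7: r + 6k = 2699.096818… → ⌈·⌉ = 2700
j=8: r + 7k = 3131.460454… → ⌈·⌉ = 3132
j=9: r + 8k = 3563.824090… → ⌈·⌉ = 3564
j=10: r + 9k = 3996.187727… → ⌈·⌉ = 3997
j=11: r + 10k = 4428.551363… → ⌈·⌉ = 4429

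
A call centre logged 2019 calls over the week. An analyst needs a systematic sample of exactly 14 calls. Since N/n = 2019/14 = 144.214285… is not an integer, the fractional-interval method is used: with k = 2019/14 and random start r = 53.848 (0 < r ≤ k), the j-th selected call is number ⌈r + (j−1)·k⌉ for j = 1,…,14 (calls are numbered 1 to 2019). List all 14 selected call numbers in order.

54, 199, 343, 487, 631, 775, 920, 1064, 1208, 1352, 1496, 1641, 1785, 1929

j=1: r + 0k = 53.848 → ⌈·⌉ = 54
j=2: r + 1k = 198.062285… → ⌈·⌉ = 199
j=3: r + 2k = 342.276571… → ⌈·⌉ = 343
j=4: r + 3k = 486.490857… → ⌈·⌉ = 487
j=5: r + 4k = 630.705142… → ⌈·⌉ = 631
j=6: r + 5k = 774.919428… → ⌈·⌉ = 775
j=7: r + 6k = 919.133714… → ⌈·⌉ = 920
j=8: r + 7k = 1063.348 → ⌈·⌉ = 1064
j=9: r + 8k = 1207.562285… → ⌈·⌉ = 1208
j=10: r + 9k = 1351.776571… → ⌈·⌉ = 1352
j=11: r + 10k = 1495.990857… → ⌈·⌉ = 1496
j=12: r + 11k = 1640.205142… → ⌈·⌉ = 1641
j=13: r + 12k = 1784.419428… → ⌈·⌉ = 1785
j=14: r + 13k = 1928.633714… → ⌈·⌉ = 1929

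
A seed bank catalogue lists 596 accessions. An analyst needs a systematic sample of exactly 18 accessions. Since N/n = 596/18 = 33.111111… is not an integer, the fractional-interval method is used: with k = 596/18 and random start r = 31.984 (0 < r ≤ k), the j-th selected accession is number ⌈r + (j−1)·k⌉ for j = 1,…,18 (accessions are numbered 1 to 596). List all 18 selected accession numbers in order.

32, 66, 99, 132, 165, 198, 231, 264, 297, 330, 364, 397, 430, 463, 496, 529, 562, 595

j=1: r + 0k = 31.984 → ⌈·⌉ = 32
j=2: r + 1k = 65.095111… → ⌈·⌉ = 66
j=3: r + 2k = 98.206222… → ⌈·⌉ = 99
j=4: r + 3k = 131.317333… → ⌈·⌉ = 132
j=5: r + 4k = 164.428444… → ⌈·⌉ = 165
j=6: r + 5k = 197.539555… → ⌈·⌉ = 198
j=7: r + 6k = 230.650666… → ⌈·⌉ = 231
j=8: r + 7k = 263.761777… → ⌈·⌉ = 264
j=9: r + 8k = 296.872888… → ⌈·⌉ = 297
j=10: r + 9k = 329.984 → ⌈·⌉ = 330
j=11: r + 10k = 363.095111… → ⌈·⌉ = 364
j=12: r + 11k = 396.206222… → ⌈·⌉ = 397
j=13: r + 12k = 429.317333… → ⌈·⌉ = 430
j=14: r + 13k = 462.428444… → ⌈·⌉ = 463
j=15: r + 14k = 495.539555… → ⌈·⌉ = 496
j=16: r + 15k = 528.650666… → ⌈·⌉ = 529
j=17: r + 16k = 561.761777… → ⌈·⌉ = 562
j=18: r + 17k = 594.872888… → ⌈·⌉ = 595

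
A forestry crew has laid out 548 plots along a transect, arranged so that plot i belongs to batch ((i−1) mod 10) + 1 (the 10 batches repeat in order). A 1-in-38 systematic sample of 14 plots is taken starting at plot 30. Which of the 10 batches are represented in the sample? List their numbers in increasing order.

Consecutive selections differ by k = 38, so their batch numbers differ by 38 mod 10 = 8.
gcd(38, 10) = 2, so the sample visits 10/2 = 5 distinct residues mod 10.
Start 30 is batch 10; the batches hit are 2, 4, 6, 8, 10.

2, 4, 6, 8, 10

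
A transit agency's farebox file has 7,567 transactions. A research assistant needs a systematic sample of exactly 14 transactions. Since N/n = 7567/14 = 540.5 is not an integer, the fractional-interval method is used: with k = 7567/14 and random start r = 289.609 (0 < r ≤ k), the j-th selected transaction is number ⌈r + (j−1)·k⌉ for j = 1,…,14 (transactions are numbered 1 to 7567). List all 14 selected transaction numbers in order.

j=1: r + 0k = 289.609 → ⌈·⌉ = 290
j=2: r + 1k = 830.109 → ⌈·⌉ = 831
j=3: r + 2k = 1370.609 → ⌈·⌉ = 1371
j=4: r + 3k = 1911.109 → ⌈·⌉ = 1912
j=5: r + 4k = 2451.609 → ⌈·⌉ = 2452
j=6: r + 5k = 2992.109 → ⌈·⌉ = 2993
j=7: r + 6k = 3532.609 → ⌈·⌉ = 3533
j=8: r + 7k = 4073.109 → ⌈·⌉ = 4074
j=9: r + 8k = 4613.609 → ⌈·⌉ = 4614
j=10: r + 9k = 5154.109 → ⌈·⌉ = 5155
j=11: r + 10k = 5694.609 → ⌈·⌉ = 5695
j=12: r + 11k = 6235.109 → ⌈·⌉ = 6236
j=13: r + 12k = 6775.609 → ⌈·⌉ = 6776
j=14: r + 13k = 7316.109 → ⌈·⌉ = 7317

290, 831, 1371, 1912, 2452, 2993, 3533, 4074, 4614, 5155, 5695, 6236, 6776, 7317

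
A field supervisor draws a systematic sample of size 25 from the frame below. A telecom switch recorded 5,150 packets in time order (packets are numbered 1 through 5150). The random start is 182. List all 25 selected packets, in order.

182, 388, 594, 800, 1006, 1212, 1418, 1624, 1830, 2036, 2242, 2448, 2654, 2860, 3066, 3272, 3478, 3684, 3890, 4096, 4302, 4508, 4714, 4920, 5126

k = N/n = 5150/25 = 206
packet 1: 182
packet 2: 182 + 206 = 388
packet 3: 388 + 206 = 594
packet 4: 594 + 206 = 800
packet 5: 800 + 206 = 1006
packet 6: 1006 + 206 = 1212
packet 7: 1212 + 206 = 1418
packet 8: 1418 + 206 = 1624
packet 9: 1624 + 206 = 1830
packet 10: 1830 + 206 = 2036
packet 11: 2036 + 206 = 2242
packet 12: 2242 + 206 = 2448
packet 13: 2448 + 206 = 2654
packet 14: 2654 + 206 = 2860
packet 15: 2860 + 206 = 3066
packet 16: 3066 + 206 = 3272
packet 17: 3272 + 206 = 3478
packet 18: 3478 + 206 = 3684
packet 19: 3684 + 206 = 3890
packet 20: 3890 + 206 = 4096
packet 21: 4096 + 206 = 4302
packet 22: 4302 + 206 = 4508
packet 23: 4508 + 206 = 4714
packet 24: 4714 + 206 = 4920
packet 25: 4920 + 206 = 5126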